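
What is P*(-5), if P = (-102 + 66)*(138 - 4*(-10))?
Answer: 32040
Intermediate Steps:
P = -6408 (P = -36*(138 + 40) = -36*178 = -6408)
P*(-5) = -6408*(-5) = 32040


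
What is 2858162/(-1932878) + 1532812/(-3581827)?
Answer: -6600090207455/3461617304053 ≈ -1.9066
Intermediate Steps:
2858162/(-1932878) + 1532812/(-3581827) = 2858162*(-1/1932878) + 1532812*(-1/3581827) = -1429081/966439 - 1532812/3581827 = -6600090207455/3461617304053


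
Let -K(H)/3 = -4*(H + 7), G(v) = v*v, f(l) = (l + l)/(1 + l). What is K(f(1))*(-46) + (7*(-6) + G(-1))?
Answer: -4457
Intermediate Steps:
f(l) = 2*l/(1 + l) (f(l) = (2*l)/(1 + l) = 2*l/(1 + l))
G(v) = v**2
K(H) = 84 + 12*H (K(H) = -(-12)*(H + 7) = -(-12)*(7 + H) = -3*(-28 - 4*H) = 84 + 12*H)
K(f(1))*(-46) + (7*(-6) + G(-1)) = (84 + 12*(2*1/(1 + 1)))*(-46) + (7*(-6) + (-1)**2) = (84 + 12*(2*1/2))*(-46) + (-42 + 1) = (84 + 12*(2*1*(1/2)))*(-46) - 41 = (84 + 12*1)*(-46) - 41 = (84 + 12)*(-46) - 41 = 96*(-46) - 41 = -4416 - 41 = -4457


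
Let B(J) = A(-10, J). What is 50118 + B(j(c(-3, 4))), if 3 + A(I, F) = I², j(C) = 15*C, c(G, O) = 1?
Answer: 50215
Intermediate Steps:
A(I, F) = -3 + I²
B(J) = 97 (B(J) = -3 + (-10)² = -3 + 100 = 97)
50118 + B(j(c(-3, 4))) = 50118 + 97 = 50215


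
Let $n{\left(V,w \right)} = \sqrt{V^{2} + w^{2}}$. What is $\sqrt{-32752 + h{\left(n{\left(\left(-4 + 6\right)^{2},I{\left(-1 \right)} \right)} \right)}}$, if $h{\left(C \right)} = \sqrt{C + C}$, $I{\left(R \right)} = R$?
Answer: $\sqrt{-32752 + \sqrt{2} \sqrt[4]{17}} \approx 180.97 i$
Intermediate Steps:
$h{\left(C \right)} = \sqrt{2} \sqrt{C}$ ($h{\left(C \right)} = \sqrt{2 C} = \sqrt{2} \sqrt{C}$)
$\sqrt{-32752 + h{\left(n{\left(\left(-4 + 6\right)^{2},I{\left(-1 \right)} \right)} \right)}} = \sqrt{-32752 + \sqrt{2} \sqrt{\sqrt{\left(\left(-4 + 6\right)^{2}\right)^{2} + \left(-1\right)^{2}}}} = \sqrt{-32752 + \sqrt{2} \sqrt{\sqrt{\left(2^{2}\right)^{2} + 1}}} = \sqrt{-32752 + \sqrt{2} \sqrt{\sqrt{4^{2} + 1}}} = \sqrt{-32752 + \sqrt{2} \sqrt{\sqrt{16 + 1}}} = \sqrt{-32752 + \sqrt{2} \sqrt{\sqrt{17}}} = \sqrt{-32752 + \sqrt{2} \sqrt[4]{17}}$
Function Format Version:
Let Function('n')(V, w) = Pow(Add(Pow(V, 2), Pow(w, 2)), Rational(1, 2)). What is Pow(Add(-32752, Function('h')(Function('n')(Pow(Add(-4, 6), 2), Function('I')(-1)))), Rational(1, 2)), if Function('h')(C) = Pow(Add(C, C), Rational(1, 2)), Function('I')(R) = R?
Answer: Pow(Add(-32752, Mul(Pow(2, Rational(1, 2)), Pow(17, Rational(1, 4)))), Rational(1, 2)) ≈ Mul(180.97, I)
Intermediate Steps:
Function('h')(C) = Mul(Pow(2, Rational(1, 2)), Pow(C, Rational(1, 2))) (Function('h')(C) = Pow(Mul(2, C), Rational(1, 2)) = Mul(Pow(2, Rational(1, 2)), Pow(C, Rational(1, 2))))
Pow(Add(-32752, Function('h')(Function('n')(Pow(Add(-4, 6), 2), Function('I')(-1)))), Rational(1, 2)) = Pow(Add(-32752, Mul(Pow(2, Rational(1, 2)), Pow(Pow(Add(Pow(Pow(Add(-4, 6), 2), 2), Pow(-1, 2)), Rational(1, 2)), Rational(1, 2)))), Rational(1, 2)) = Pow(Add(-32752, Mul(Pow(2, Rational(1, 2)), Pow(Pow(Add(Pow(Pow(2, 2), 2), 1), Rational(1, 2)), Rational(1, 2)))), Rational(1, 2)) = Pow(Add(-32752, Mul(Pow(2, Rational(1, 2)), Pow(Pow(Add(Pow(4, 2), 1), Rational(1, 2)), Rational(1, 2)))), Rational(1, 2)) = Pow(Add(-32752, Mul(Pow(2, Rational(1, 2)), Pow(Pow(Add(16, 1), Rational(1, 2)), Rational(1, 2)))), Rational(1, 2)) = Pow(Add(-32752, Mul(Pow(2, Rational(1, 2)), Pow(Pow(17, Rational(1, 2)), Rational(1, 2)))), Rational(1, 2)) = Pow(Add(-32752, Mul(Pow(2, Rational(1, 2)), Pow(17, Rational(1, 4)))), Rational(1, 2))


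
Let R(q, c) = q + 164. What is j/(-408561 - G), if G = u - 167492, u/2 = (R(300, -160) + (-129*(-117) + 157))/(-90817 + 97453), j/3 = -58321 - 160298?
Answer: 362688921/133313776 ≈ 2.7206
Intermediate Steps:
j = -655857 (j = 3*(-58321 - 160298) = 3*(-218619) = -655857)
R(q, c) = 164 + q
u = 2619/553 (u = 2*(((164 + 300) + (-129*(-117) + 157))/(-90817 + 97453)) = 2*((464 + (15093 + 157))/6636) = 2*((464 + 15250)*(1/6636)) = 2*(15714*(1/6636)) = 2*(2619/1106) = 2619/553 ≈ 4.7360)
G = -92620457/553 (G = 2619/553 - 167492 = -92620457/553 ≈ -1.6749e+5)
j/(-408561 - G) = -655857/(-408561 - 1*(-92620457/553)) = -655857/(-408561 + 92620457/553) = -655857/(-133313776/553) = -655857*(-553/133313776) = 362688921/133313776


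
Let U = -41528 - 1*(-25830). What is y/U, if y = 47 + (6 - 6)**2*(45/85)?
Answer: -1/334 ≈ -0.0029940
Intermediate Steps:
U = -15698 (U = -41528 + 25830 = -15698)
y = 47 (y = 47 + 0**2*(45*(1/85)) = 47 + 0*(9/17) = 47 + 0 = 47)
y/U = 47/(-15698) = 47*(-1/15698) = -1/334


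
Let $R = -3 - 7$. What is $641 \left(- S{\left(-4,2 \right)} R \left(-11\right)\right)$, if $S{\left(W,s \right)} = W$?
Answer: $282040$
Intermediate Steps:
$R = -10$
$641 \left(- S{\left(-4,2 \right)} R \left(-11\right)\right) = 641 \left(- \left(-4\right) \left(-10\right) \left(-11\right)\right) = 641 \left(- 40 \left(-11\right)\right) = 641 \left(\left(-1\right) \left(-440\right)\right) = 641 \cdot 440 = 282040$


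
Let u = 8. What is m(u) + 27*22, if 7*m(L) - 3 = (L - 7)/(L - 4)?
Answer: 16645/28 ≈ 594.46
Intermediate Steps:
m(L) = 3/7 + (-7 + L)/(7*(-4 + L)) (m(L) = 3/7 + ((L - 7)/(L - 4))/7 = 3/7 + ((-7 + L)/(-4 + L))/7 = 3/7 + (-7 + L)/(7*(-4 + L)))
m(u) + 27*22 = (-19 + 4*8)/(7*(-4 + 8)) + 27*22 = (1/7)*(-19 + 32)/4 + 594 = (1/7)*(1/4)*13 + 594 = 13/28 + 594 = 16645/28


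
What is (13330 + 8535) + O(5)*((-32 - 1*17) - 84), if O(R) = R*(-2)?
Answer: 23195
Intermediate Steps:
O(R) = -2*R
(13330 + 8535) + O(5)*((-32 - 1*17) - 84) = (13330 + 8535) + (-2*5)*((-32 - 1*17) - 84) = 21865 - 10*((-32 - 17) - 84) = 21865 - 10*(-49 - 84) = 21865 - 10*(-133) = 21865 + 1330 = 23195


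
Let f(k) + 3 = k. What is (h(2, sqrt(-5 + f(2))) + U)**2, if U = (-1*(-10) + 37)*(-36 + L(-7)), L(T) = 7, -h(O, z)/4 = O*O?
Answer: 1901641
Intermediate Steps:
f(k) = -3 + k
h(O, z) = -4*O**2 (h(O, z) = -4*O*O = -4*O**2)
U = -1363 (U = (-1*(-10) + 37)*(-36 + 7) = (10 + 37)*(-29) = 47*(-29) = -1363)
(h(2, sqrt(-5 + f(2))) + U)**2 = (-4*2**2 - 1363)**2 = (-4*4 - 1363)**2 = (-16 - 1363)**2 = (-1379)**2 = 1901641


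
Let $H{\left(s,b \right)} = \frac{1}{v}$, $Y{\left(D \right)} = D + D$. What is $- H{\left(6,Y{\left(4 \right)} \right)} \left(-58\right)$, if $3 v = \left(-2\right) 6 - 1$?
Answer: $- \frac{174}{13} \approx -13.385$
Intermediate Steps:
$Y{\left(D \right)} = 2 D$
$v = - \frac{13}{3}$ ($v = \frac{\left(-2\right) 6 - 1}{3} = \frac{-12 - 1}{3} = \frac{1}{3} \left(-13\right) = - \frac{13}{3} \approx -4.3333$)
$H{\left(s,b \right)} = - \frac{3}{13}$ ($H{\left(s,b \right)} = \frac{1}{- \frac{13}{3}} = - \frac{3}{13}$)
$- H{\left(6,Y{\left(4 \right)} \right)} \left(-58\right) = - \frac{\left(-3\right) \left(-58\right)}{13} = \left(-1\right) \frac{174}{13} = - \frac{174}{13}$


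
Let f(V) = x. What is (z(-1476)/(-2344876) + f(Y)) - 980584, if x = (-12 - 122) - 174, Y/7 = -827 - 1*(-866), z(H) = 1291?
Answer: -2300070110683/2344876 ≈ -9.8089e+5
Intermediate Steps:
Y = 273 (Y = 7*(-827 - 1*(-866)) = 7*(-827 + 866) = 7*39 = 273)
x = -308 (x = -134 - 174 = -308)
f(V) = -308
(z(-1476)/(-2344876) + f(Y)) - 980584 = (1291/(-2344876) - 308) - 980584 = (1291*(-1/2344876) - 308) - 980584 = (-1291/2344876 - 308) - 980584 = -722223099/2344876 - 980584 = -2300070110683/2344876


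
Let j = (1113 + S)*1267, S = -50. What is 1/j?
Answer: 1/1346821 ≈ 7.4249e-7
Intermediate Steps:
j = 1346821 (j = (1113 - 50)*1267 = 1063*1267 = 1346821)
1/j = 1/1346821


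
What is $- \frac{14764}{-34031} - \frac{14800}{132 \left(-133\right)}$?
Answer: $\frac{190713896}{149362059} \approx 1.2769$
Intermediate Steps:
$- \frac{14764}{-34031} - \frac{14800}{132 \left(-133\right)} = \left(-14764\right) \left(- \frac{1}{34031}\right) - \frac{14800}{-17556} = \frac{14764}{34031} - - \frac{3700}{4389} = \frac{14764}{34031} + \frac{3700}{4389} = \frac{190713896}{149362059}$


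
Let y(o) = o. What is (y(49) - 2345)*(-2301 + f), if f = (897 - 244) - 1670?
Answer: 7618128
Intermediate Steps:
f = -1017 (f = 653 - 1670 = -1017)
(y(49) - 2345)*(-2301 + f) = (49 - 2345)*(-2301 - 1017) = -2296*(-3318) = 7618128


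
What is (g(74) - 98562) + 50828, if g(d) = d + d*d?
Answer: -42184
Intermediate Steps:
g(d) = d + d**2
(g(74) - 98562) + 50828 = (74*(1 + 74) - 98562) + 50828 = (74*75 - 98562) + 50828 = (5550 - 98562) + 50828 = -93012 + 50828 = -42184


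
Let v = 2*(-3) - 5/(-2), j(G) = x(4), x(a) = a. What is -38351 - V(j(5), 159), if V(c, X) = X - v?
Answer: -77027/2 ≈ -38514.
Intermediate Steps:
j(G) = 4
v = -7/2 (v = -6 - 5*(-½) = -6 + 5/2 = -7/2 ≈ -3.5000)
V(c, X) = 7/2 + X (V(c, X) = X - 1*(-7/2) = X + 7/2 = 7/2 + X)
-38351 - V(j(5), 159) = -38351 - (7/2 + 159) = -38351 - 1*325/2 = -38351 - 325/2 = -77027/2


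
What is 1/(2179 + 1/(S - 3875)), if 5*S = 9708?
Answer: 9667/21064388 ≈ 0.00045893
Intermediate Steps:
S = 9708/5 (S = (⅕)*9708 = 9708/5 ≈ 1941.6)
1/(2179 + 1/(S - 3875)) = 1/(2179 + 1/(9708/5 - 3875)) = 1/(2179 + 1/(-9667/5)) = 1/(2179 - 5/9667) = 1/(21064388/9667) = 9667/21064388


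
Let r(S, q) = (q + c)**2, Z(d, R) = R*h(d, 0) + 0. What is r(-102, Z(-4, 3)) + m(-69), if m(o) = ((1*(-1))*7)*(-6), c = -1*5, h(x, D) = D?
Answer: 67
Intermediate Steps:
c = -5
Z(d, R) = 0 (Z(d, R) = R*0 + 0 = 0 + 0 = 0)
r(S, q) = (-5 + q)**2 (r(S, q) = (q - 5)**2 = (-5 + q)**2)
m(o) = 42 (m(o) = -1*7*(-6) = -7*(-6) = 42)
r(-102, Z(-4, 3)) + m(-69) = (-5 + 0)**2 + 42 = (-5)**2 + 42 = 25 + 42 = 67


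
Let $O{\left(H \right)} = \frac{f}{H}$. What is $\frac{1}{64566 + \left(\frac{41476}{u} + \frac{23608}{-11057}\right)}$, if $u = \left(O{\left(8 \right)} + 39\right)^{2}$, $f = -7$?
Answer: $\frac{1028577425}{66438284296798} \approx 1.5482 \cdot 10^{-5}$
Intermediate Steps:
$O{\left(H \right)} = - \frac{7}{H}$
$u = \frac{93025}{64}$ ($u = \left(- \frac{7}{8} + 39\right)^{2} = \left(\frac{305}{8}\right)^{2} = \frac{93025}{64} \approx 1453.5$)
$\frac{1}{64566 + \left(\frac{41476}{u} + \frac{23608}{-11057}\right)} = \frac{1}{64566 + \left(\frac{41476}{\frac{93025}{64}} + \frac{23608}{-11057}\right)} = \frac{1}{64566 + \left(41476 \cdot \frac{64}{93025} + 23608 \left(- \frac{1}{11057}\right)\right)} = \frac{1}{64566 + \left(\frac{2654464}{93025} - \frac{23608}{11057}\right)} = \frac{1}{64566 + \frac{27154274248}{1028577425}} = \frac{1}{\frac{66438284296798}{1028577425}} = \frac{1028577425}{66438284296798}$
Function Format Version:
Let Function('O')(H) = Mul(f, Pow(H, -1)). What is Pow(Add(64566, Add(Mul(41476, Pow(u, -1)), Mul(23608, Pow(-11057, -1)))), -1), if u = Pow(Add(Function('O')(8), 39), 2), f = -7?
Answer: Rational(1028577425, 66438284296798) ≈ 1.5482e-5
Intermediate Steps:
Function('O')(H) = Mul(-7, Pow(H, -1))
u = Rational(93025, 64) (u = Pow(Add(Mul(-7, Pow(8, -1)), 39), 2) = Pow(Add(Mul(-7, Rational(1, 8)), 39), 2) = Pow(Add(Rational(-7, 8), 39), 2) = Pow(Rational(305, 8), 2) = Rational(93025, 64) ≈ 1453.5)
Pow(Add(64566, Add(Mul(41476, Pow(u, -1)), Mul(23608, Pow(-11057, -1)))), -1) = Pow(Add(64566, Add(Mul(41476, Pow(Rational(93025, 64), -1)), Mul(23608, Pow(-11057, -1)))), -1) = Pow(Add(64566, Add(Mul(41476, Rational(64, 93025)), Mul(23608, Rational(-1, 11057)))), -1) = Pow(Add(64566, Add(Rational(2654464, 93025), Rational(-23608, 11057))), -1) = Pow(Add(64566, Rational(27154274248, 1028577425)), -1) = Pow(Rational(66438284296798, 1028577425), -1) = Rational(1028577425, 66438284296798)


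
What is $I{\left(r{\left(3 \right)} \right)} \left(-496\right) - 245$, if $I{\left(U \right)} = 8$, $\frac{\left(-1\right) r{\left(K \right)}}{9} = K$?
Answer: $-4213$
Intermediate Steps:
$r{\left(K \right)} = - 9 K$
$I{\left(r{\left(3 \right)} \right)} \left(-496\right) - 245 = 8 \left(-496\right) - 245 = -3968 - 245 = -4213$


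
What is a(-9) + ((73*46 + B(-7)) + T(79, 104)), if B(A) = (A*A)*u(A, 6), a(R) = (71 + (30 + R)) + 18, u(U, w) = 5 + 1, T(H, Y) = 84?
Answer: 3846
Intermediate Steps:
u(U, w) = 6
a(R) = 119 + R (a(R) = (101 + R) + 18 = 119 + R)
B(A) = 6*A² (B(A) = (A*A)*6 = A²*6 = 6*A²)
a(-9) + ((73*46 + B(-7)) + T(79, 104)) = (119 - 9) + ((73*46 + 6*(-7)²) + 84) = 110 + ((3358 + 6*49) + 84) = 110 + ((3358 + 294) + 84) = 110 + (3652 + 84) = 110 + 3736 = 3846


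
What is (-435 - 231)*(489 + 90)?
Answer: -385614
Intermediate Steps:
(-435 - 231)*(489 + 90) = -666*579 = -385614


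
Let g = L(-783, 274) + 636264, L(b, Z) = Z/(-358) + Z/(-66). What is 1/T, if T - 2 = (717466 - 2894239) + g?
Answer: -5907/9099803893 ≈ -6.4913e-7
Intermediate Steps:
L(b, Z) = -106*Z/5907 (L(b, Z) = Z*(-1/358) + Z*(-1/66) = -Z/358 - Z/66 = -106*Z/5907)
g = 3758382404/5907 (g = -106/5907*274 + 636264 = -29044/5907 + 636264 = 3758382404/5907 ≈ 6.3626e+5)
T = -9099803893/5907 (T = 2 + ((717466 - 2894239) + 3758382404/5907) = 2 + (-2176773 + 3758382404/5907) = 2 - 9099815707/5907 = -9099803893/5907 ≈ -1.5405e+6)
1/T = 1/(-9099803893/5907) = -5907/9099803893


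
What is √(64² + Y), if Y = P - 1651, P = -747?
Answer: √1698 ≈ 41.207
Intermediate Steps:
Y = -2398 (Y = -747 - 1651 = -2398)
√(64² + Y) = √(64² - 2398) = √(4096 - 2398) = √1698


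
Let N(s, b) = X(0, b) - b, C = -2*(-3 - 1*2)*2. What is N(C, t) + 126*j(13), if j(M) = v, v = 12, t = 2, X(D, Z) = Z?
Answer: 1512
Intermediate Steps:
C = 20 (C = -2*(-3 - 2)*2 = -2*(-5)*2 = 10*2 = 20)
N(s, b) = 0 (N(s, b) = b - b = 0)
j(M) = 12
N(C, t) + 126*j(13) = 0 + 126*12 = 0 + 1512 = 1512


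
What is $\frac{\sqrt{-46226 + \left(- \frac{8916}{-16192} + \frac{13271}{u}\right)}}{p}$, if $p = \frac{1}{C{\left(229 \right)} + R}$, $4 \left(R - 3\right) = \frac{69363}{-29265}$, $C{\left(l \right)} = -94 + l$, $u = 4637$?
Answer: $\frac{5361639 i \sqrt{1017863330801911495}}{183106968880} \approx 29542.0 i$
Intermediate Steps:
$R = \frac{93939}{39020}$ ($R = 3 + \frac{69363 \frac{1}{-29265}}{4} = 3 + \frac{69363 \left(- \frac{1}{29265}\right)}{4} = 3 + \frac{1}{4} \left(- \frac{23121}{9755}\right) = 3 - \frac{23121}{39020} = \frac{93939}{39020} \approx 2.4075$)
$p = \frac{39020}{5361639}$ ($p = \frac{1}{\left(-94 + 229\right) + \frac{93939}{39020}} = \frac{1}{135 + \frac{93939}{39020}} = \frac{1}{\frac{5361639}{39020}} = \frac{39020}{5361639} \approx 0.0072776$)
$\frac{\sqrt{-46226 + \left(- \frac{8916}{-16192} + \frac{13271}{u}\right)}}{p} = \frac{\sqrt{-46226 + \left(- \frac{8916}{-16192} + \frac{13271}{4637}\right)}}{\frac{39020}{5361639}} = \sqrt{-46226 + \left(\left(-8916\right) \left(- \frac{1}{16192}\right) + 13271 \cdot \frac{1}{4637}\right)} \frac{5361639}{39020} = \sqrt{-46226 + \left(\frac{2229}{4048} + \frac{13271}{4637}\right)} \frac{5361639}{39020} = \sqrt{-46226 + \frac{64056881}{18770576}} \cdot \frac{5361639}{39020} = \sqrt{- \frac{867624589295}{18770576}} \cdot \frac{5361639}{39020} = \frac{i \sqrt{1017863330801911495}}{4692644} \cdot \frac{5361639}{39020} = \frac{5361639 i \sqrt{1017863330801911495}}{183106968880}$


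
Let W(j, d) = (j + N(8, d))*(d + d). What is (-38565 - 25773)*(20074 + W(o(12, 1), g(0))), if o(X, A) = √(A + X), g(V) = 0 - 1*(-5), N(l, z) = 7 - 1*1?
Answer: -1295381292 - 643380*√13 ≈ -1.2977e+9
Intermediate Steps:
N(l, z) = 6 (N(l, z) = 7 - 1 = 6)
g(V) = 5 (g(V) = 0 + 5 = 5)
W(j, d) = 2*d*(6 + j) (W(j, d) = (j + 6)*(d + d) = (6 + j)*(2*d) = 2*d*(6 + j))
(-38565 - 25773)*(20074 + W(o(12, 1), g(0))) = (-38565 - 25773)*(20074 + 2*5*(6 + √(1 + 12))) = -64338*(20074 + 2*5*(6 + √13)) = -64338*(20074 + (60 + 10*√13)) = -64338*(20134 + 10*√13) = -1295381292 - 643380*√13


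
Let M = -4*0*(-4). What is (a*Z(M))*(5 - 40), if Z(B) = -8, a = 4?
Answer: 1120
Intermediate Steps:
M = 0 (M = 0*(-4) = 0)
(a*Z(M))*(5 - 40) = (4*(-8))*(5 - 40) = -32*(-35) = 1120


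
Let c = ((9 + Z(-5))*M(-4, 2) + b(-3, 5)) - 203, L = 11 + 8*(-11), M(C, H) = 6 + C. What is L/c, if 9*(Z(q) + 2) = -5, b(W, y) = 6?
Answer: 693/1657 ≈ 0.41823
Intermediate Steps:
Z(q) = -23/9 (Z(q) = -2 + (⅑)*(-5) = -2 - 5/9 = -23/9)
L = -77 (L = 11 - 88 = -77)
c = -1657/9 (c = ((9 - 23/9)*(6 - 4) + 6) - 203 = ((58/9)*2 + 6) - 203 = (116/9 + 6) - 203 = 170/9 - 203 = -1657/9 ≈ -184.11)
L/c = -77/(-1657/9) = -77*(-9/1657) = 693/1657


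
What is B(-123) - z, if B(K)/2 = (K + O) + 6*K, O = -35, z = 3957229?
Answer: -3959021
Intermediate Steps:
B(K) = -70 + 14*K (B(K) = 2*((K - 35) + 6*K) = 2*((-35 + K) + 6*K) = 2*(-35 + 7*K) = -70 + 14*K)
B(-123) - z = (-70 + 14*(-123)) - 1*3957229 = (-70 - 1722) - 3957229 = -1792 - 3957229 = -3959021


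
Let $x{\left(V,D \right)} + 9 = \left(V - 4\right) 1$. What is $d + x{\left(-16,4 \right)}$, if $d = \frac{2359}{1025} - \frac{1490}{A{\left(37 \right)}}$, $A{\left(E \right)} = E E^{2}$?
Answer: $- \frac{1387697248}{51919325} \approx -26.728$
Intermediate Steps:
$A{\left(E \right)} = E^{3}$
$x{\left(V,D \right)} = -13 + V$ ($x{\left(V,D \right)} = -9 + \left(V - 4\right) 1 = -9 + \left(-4 + V\right) 1 = -9 + \left(-4 + V\right) = -13 + V$)
$d = \frac{117963177}{51919325}$ ($d = \frac{2359}{1025} - \frac{1490}{37^{3}} = 2359 \cdot \frac{1}{1025} - \frac{1490}{50653} = \frac{2359}{1025} - \frac{1490}{50653} = \frac{117963177}{51919325} \approx 2.272$)
$d + x{\left(-16,4 \right)} = \frac{117963177}{51919325} - 29 = - \frac{1387697248}{51919325}$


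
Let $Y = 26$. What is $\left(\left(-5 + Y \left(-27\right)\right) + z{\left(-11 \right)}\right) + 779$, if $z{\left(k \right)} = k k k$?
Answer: $-1259$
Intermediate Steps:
$z{\left(k \right)} = k^{3}$ ($z{\left(k \right)} = k^{2} k = k^{3}$)
$\left(\left(-5 + Y \left(-27\right)\right) + z{\left(-11 \right)}\right) + 779 = \left(\left(-5 + 26 \left(-27\right)\right) + \left(-11\right)^{3}\right) + 779 = \left(\left(-5 - 702\right) - 1331\right) + 779 = \left(-707 - 1331\right) + 779 = -2038 + 779 = -1259$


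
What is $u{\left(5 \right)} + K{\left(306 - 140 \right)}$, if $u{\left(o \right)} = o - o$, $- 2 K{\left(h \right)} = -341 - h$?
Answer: $\frac{507}{2} \approx 253.5$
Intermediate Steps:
$K{\left(h \right)} = \frac{341}{2} + \frac{h}{2}$ ($K{\left(h \right)} = - \frac{-341 - h}{2} = \frac{341}{2} + \frac{h}{2}$)
$u{\left(o \right)} = 0$
$u{\left(5 \right)} + K{\left(306 - 140 \right)} = 0 + \left(\frac{341}{2} + \frac{306 - 140}{2}\right) = 0 + \left(\frac{341}{2} + \frac{1}{2} \cdot 166\right) = 0 + \left(\frac{341}{2} + 83\right) = 0 + \frac{507}{2} = \frac{507}{2}$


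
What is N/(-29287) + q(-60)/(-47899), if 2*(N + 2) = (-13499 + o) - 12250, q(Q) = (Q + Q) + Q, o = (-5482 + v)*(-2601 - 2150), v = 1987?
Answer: -397053297244/1402818013 ≈ -283.04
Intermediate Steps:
o = 16604745 (o = (-5482 + 1987)*(-2601 - 2150) = -3495*(-4751) = 16604745)
q(Q) = 3*Q (q(Q) = 2*Q + Q = 3*Q)
N = 8289496 (N = -2 + ((-13499 + 16604745) - 12250)/2 = -2 + (16591246 - 12250)/2 = -2 + (1/2)*16578996 = -2 + 8289498 = 8289496)
N/(-29287) + q(-60)/(-47899) = 8289496/(-29287) + (3*(-60))/(-47899) = 8289496*(-1/29287) - 180*(-1/47899) = -8289496/29287 + 180/47899 = -397053297244/1402818013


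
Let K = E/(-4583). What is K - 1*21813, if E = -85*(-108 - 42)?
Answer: -99981729/4583 ≈ -21816.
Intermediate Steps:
E = 12750 (E = -85*(-150) = 12750)
K = -12750/4583 (K = 12750/(-4583) = 12750*(-1/4583) = -12750/4583 ≈ -2.7820)
K - 1*21813 = -12750/4583 - 1*21813 = -12750/4583 - 21813 = -99981729/4583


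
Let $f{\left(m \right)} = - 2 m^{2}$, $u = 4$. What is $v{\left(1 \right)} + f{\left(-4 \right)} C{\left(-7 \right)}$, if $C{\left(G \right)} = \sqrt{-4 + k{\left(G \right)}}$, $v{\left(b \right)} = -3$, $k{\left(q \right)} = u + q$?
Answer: $-3 - 32 i \sqrt{7} \approx -3.0 - 84.664 i$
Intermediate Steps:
$k{\left(q \right)} = 4 + q$
$C{\left(G \right)} = \sqrt{G}$ ($C{\left(G \right)} = \sqrt{-4 + \left(4 + G\right)} = \sqrt{G}$)
$v{\left(1 \right)} + f{\left(-4 \right)} C{\left(-7 \right)} = -3 + - 2 \left(-4\right)^{2} \sqrt{-7} = -3 + \left(-2\right) 16 i \sqrt{7} = -3 - 32 i \sqrt{7}$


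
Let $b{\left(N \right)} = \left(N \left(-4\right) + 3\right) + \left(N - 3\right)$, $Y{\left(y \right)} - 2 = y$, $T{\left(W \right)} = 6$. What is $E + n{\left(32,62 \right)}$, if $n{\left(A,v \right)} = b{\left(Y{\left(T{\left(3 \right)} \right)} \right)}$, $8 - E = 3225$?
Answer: $-3241$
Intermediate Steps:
$Y{\left(y \right)} = 2 + y$
$E = -3217$ ($E = 8 - 3225 = -3217$)
$b{\left(N \right)} = - 3 N$ ($b{\left(N \right)} = \left(- 4 N + 3\right) + \left(-3 + N\right) = \left(3 - 4 N\right) + \left(-3 + N\right) = - 3 N$)
$n{\left(A,v \right)} = -24$ ($n{\left(A,v \right)} = - 3 \left(2 + 6\right) = \left(-3\right) 8 = -24$)
$E + n{\left(32,62 \right)} = -3217 - 24 = -3241$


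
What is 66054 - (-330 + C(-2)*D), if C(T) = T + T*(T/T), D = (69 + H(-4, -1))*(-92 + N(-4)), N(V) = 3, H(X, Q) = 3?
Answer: 40752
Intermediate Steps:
D = -6408 (D = (69 + 3)*(-92 + 3) = 72*(-89) = -6408)
C(T) = 2*T (C(T) = T + T*1 = T + T = 2*T)
66054 - (-330 + C(-2)*D) = 66054 - (-330 + (2*(-2))*(-6408)) = 66054 - (-330 - 4*(-6408)) = 66054 - (-330 + 25632) = 66054 - 1*25302 = 66054 - 25302 = 40752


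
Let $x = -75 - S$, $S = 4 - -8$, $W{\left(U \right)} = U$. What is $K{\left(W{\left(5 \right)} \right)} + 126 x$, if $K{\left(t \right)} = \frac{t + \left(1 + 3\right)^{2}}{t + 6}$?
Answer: $- \frac{120561}{11} \approx -10960.0$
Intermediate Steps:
$S = 12$ ($S = 4 + 8 = 12$)
$x = -87$ ($x = -75 - 12 = -87$)
$K{\left(t \right)} = \frac{16 + t}{6 + t}$ ($K{\left(t \right)} = \frac{t + 4^{2}}{6 + t} = \frac{t + 16}{6 + t} = \frac{16 + t}{6 + t}$)
$K{\left(W{\left(5 \right)} \right)} + 126 x = \frac{16 + 5}{6 + 5} + 126 \left(-87\right) = \frac{1}{11} \cdot 21 - 10962 = \frac{21}{11} - 10962 = - \frac{120561}{11}$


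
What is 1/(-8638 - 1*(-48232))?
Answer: 1/39594 ≈ 2.5256e-5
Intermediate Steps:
1/(-8638 - 1*(-48232)) = 1/(-8638 + 48232) = 1/39594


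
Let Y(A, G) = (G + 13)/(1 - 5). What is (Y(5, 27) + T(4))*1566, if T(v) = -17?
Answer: -42282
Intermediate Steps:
Y(A, G) = -13/4 - G/4 (Y(A, G) = (13 + G)/(-4) = (13 + G)*(-¼) = -13/4 - G/4)
(Y(5, 27) + T(4))*1566 = ((-13/4 - ¼*27) - 17)*1566 = ((-13/4 - 27/4) - 17)*1566 = (-10 - 17)*1566 = -27*1566 = -42282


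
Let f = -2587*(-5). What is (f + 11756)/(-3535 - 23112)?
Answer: -24691/26647 ≈ -0.92660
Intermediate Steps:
f = 12935
(f + 11756)/(-3535 - 23112) = (12935 + 11756)/(-3535 - 23112) = 24691/(-26647) = 24691*(-1/26647) = -24691/26647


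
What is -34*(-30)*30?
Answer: 30600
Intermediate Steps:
-34*(-30)*30 = 1020*30 = 30600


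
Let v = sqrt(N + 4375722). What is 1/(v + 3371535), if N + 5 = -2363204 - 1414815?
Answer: 3371535/11367247658527 - sqrt(597698)/11367247658527 ≈ 2.9653e-7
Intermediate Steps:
N = -3778024 (N = -5 + (-2363204 - 1414815) = -5 - 3778019 = -3778024)
v = sqrt(597698) (v = sqrt(-3778024 + 4375722) = sqrt(597698) ≈ 773.11)
1/(v + 3371535) = 1/(sqrt(597698) + 3371535) = 1/(3371535 + sqrt(597698))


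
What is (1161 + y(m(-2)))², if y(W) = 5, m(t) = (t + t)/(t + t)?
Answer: 1359556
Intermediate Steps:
m(t) = 1 (m(t) = (2*t)/((2*t)) = (2*t)*(1/(2*t)) = 1)
(1161 + y(m(-2)))² = (1161 + 5)² = 1166² = 1359556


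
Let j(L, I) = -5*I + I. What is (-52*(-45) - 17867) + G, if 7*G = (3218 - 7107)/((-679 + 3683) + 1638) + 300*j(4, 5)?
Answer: -532390227/32494 ≈ -16384.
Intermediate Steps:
j(L, I) = -4*I
G = -27855889/32494 (G = ((3218 - 7107)/((-679 + 3683) + 1638) + 300*(-4*5))/7 = (-3889/(3004 + 1638) + 300*(-20))/7 = (-3889/4642 - 6000)/7 = (⅐)*(-27855889/4642) = -27855889/32494 ≈ -857.26)
(-52*(-45) - 17867) + G = (-52*(-45) - 17867) - 27855889/32494 = (2340 - 17867) - 27855889/32494 = -15527 - 27855889/32494 = -532390227/32494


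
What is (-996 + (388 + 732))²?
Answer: 15376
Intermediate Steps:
(-996 + (388 + 732))² = (-996 + 1120)² = 124² = 15376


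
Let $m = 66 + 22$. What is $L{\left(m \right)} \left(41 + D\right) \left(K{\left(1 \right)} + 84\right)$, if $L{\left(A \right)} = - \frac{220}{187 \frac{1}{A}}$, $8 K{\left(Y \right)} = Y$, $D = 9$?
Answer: $- \frac{7403000}{17} \approx -4.3547 \cdot 10^{5}$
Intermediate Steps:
$K{\left(Y \right)} = \frac{Y}{8}$
$m = 88$
$L{\left(A \right)} = - \frac{20 A}{17}$ ($L{\left(A \right)} = - 220 \frac{A}{187} = - \frac{20 A}{17}$)
$L{\left(m \right)} \left(41 + D\right) \left(K{\left(1 \right)} + 84\right) = \left(- \frac{20}{17}\right) 88 \left(41 + 9\right) \left(\frac{1}{8} \cdot 1 + 84\right) = - \frac{1760 \cdot 50 \left(\frac{1}{8} + 84\right)}{17} = - \frac{1760 \cdot 50 \cdot \frac{673}{8}}{17} = \left(- \frac{1760}{17}\right) \frac{16825}{4} = - \frac{7403000}{17}$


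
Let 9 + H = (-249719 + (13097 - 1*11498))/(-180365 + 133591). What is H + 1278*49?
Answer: 1464454291/23387 ≈ 62618.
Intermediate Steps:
H = -86423/23387 (H = -9 + (-249719 + (13097 - 1*11498))/(-180365 + 133591) = -9 + (-249719 + (13097 - 11498))/(-46774) = -9 + (-249719 + 1599)*(-1/46774) = -9 - 248120*(-1/46774) = -9 + 124060/23387 = -86423/23387 ≈ -3.6953)
H + 1278*49 = -86423/23387 + 1278*49 = -86423/23387 + 62622 = 1464454291/23387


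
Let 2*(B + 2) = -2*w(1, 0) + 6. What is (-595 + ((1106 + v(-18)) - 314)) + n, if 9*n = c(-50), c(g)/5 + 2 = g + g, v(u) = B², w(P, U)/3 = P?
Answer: 433/3 ≈ 144.33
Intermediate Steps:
w(P, U) = 3*P
B = -2 (B = -2 + (-6 + 6)/2 = -2 + (½)*0 = -2 + 0 = -2)
v(u) = 4 (v(u) = (-2)² = 4)
c(g) = -10 + 10*g (c(g) = -10 + 5*(g + g) = -10 + 5*(2*g) = -10 + 10*g)
n = -170/3 (n = (-10 + 10*(-50))/9 = (-10 - 500)/9 = (⅑)*(-510) = -170/3 ≈ -56.667)
(-595 + ((1106 + v(-18)) - 314)) + n = (-595 + ((1106 + 4) - 314)) - 170/3 = (-595 + (1110 - 314)) - 170/3 = (-595 + 796) - 170/3 = 201 - 170/3 = 433/3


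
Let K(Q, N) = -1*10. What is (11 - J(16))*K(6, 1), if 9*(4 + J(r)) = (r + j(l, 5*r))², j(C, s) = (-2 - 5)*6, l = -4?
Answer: 5410/9 ≈ 601.11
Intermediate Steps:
j(C, s) = -42 (j(C, s) = -7*6 = -42)
K(Q, N) = -10
J(r) = -4 + (-42 + r)²/9 (J(r) = -4 + (r - 42)²/9 = -4 + (-42 + r)²/9)
(11 - J(16))*K(6, 1) = (11 - (-4 + (-42 + 16)²/9))*(-10) = (11 - (-4 + (⅑)*(-26)²))*(-10) = (11 - (-4 + (⅑)*676))*(-10) = (11 - (-4 + 676/9))*(-10) = (11 - 1*640/9)*(-10) = (11 - 640/9)*(-10) = -541/9*(-10) = 5410/9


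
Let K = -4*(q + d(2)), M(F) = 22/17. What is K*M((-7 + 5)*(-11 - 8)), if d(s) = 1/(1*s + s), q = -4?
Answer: 330/17 ≈ 19.412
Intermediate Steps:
M(F) = 22/17 (M(F) = 22*(1/17) = 22/17)
d(s) = 1/(2*s) (d(s) = 1/(s + s) = 1/(2*s))
K = 15 (K = -4*(-4 + (1/2)/2) = -4*(-4 + (1/2)*(1/2)) = -4*(-4 + 1/4) = -4*(-15/4) = 15)
K*M((-7 + 5)*(-11 - 8)) = 15*(22/17) = 330/17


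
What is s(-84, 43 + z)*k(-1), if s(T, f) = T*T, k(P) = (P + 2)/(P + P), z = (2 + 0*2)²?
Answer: -3528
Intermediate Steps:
z = 4 (z = (2 + 0)² = 2² = 4)
k(P) = (2 + P)/(2*P) (k(P) = (2 + P)/((2*P)) = (2 + P)*(1/(2*P)) = (2 + P)/(2*P))
s(T, f) = T²
s(-84, 43 + z)*k(-1) = (-84)²*((½)*(2 - 1)/(-1)) = 7056*((½)*(-1)*1) = 7056*(-½) = -3528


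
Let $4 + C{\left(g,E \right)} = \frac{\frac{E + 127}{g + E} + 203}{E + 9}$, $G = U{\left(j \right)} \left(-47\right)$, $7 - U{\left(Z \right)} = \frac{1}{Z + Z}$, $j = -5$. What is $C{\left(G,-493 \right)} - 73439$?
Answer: $- \frac{293863869865}{4001228} \approx -73443.0$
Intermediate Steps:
$U{\left(Z \right)} = 7 - \frac{1}{2 Z}$ ($U{\left(Z \right)} = 7 - \frac{1}{Z + Z} = 7 - \frac{1}{2 Z}$)
$G = - \frac{3337}{10}$ ($G = \left(7 - \frac{1}{2 \left(-5\right)}\right) \left(-47\right) = \left(7 - - \frac{1}{10}\right) \left(-47\right) = \left(7 + \frac{1}{10}\right) \left(-47\right) = \frac{71}{10} \left(-47\right) = - \frac{3337}{10} \approx -333.7$)
$C{\left(g,E \right)} = -4 + \frac{203 + \frac{127 + E}{E + g}}{9 + E}$ ($C{\left(g,E \right)} = -4 + \frac{\frac{E + 127}{g + E} + 203}{E + 9} = -4 + \frac{\frac{127 + E}{E + g} + 203}{9 + E} = -4 + \frac{203 + \frac{127 + E}{E + g}}{9 + E}$)
$C{\left(G,-493 \right)} - 73439 = \frac{127 - 4 \left(-493\right)^{2} + 167 \left(- \frac{3337}{10}\right) + 168 \left(-493\right) - \left(-1972\right) \left(- \frac{3337}{10}\right)}{\left(-493\right)^{2} + 9 \left(-493\right) + 9 \left(- \frac{3337}{10}\right) - - \frac{1645141}{10}} - 73439 = \frac{127 - 972196 - \frac{557279}{10} - 82824 - \frac{3290282}{5}}{243049 - 4437 - \frac{30033}{10} + \frac{1645141}{10}} - 73439 = \frac{127 - 972196 - \frac{557279}{10} - 82824 - \frac{3290282}{5}}{\frac{2000614}{5}} - 73439 = \frac{5}{2000614} \left(- \frac{17686773}{10}\right) - 73439 = - \frac{17686773}{4001228} - 73439 = - \frac{293863869865}{4001228}$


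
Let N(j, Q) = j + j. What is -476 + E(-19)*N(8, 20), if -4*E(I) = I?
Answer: -400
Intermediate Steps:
N(j, Q) = 2*j
E(I) = -I/4
-476 + E(-19)*N(8, 20) = -476 + (-¼*(-19))*(2*8) = -476 + (19/4)*16 = -476 + 76 = -400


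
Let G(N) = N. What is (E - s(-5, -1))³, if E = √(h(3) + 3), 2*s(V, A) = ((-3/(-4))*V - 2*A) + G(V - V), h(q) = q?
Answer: 8407/512 + 531*√6/64 ≈ 36.743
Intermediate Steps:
s(V, A) = -A + 3*V/8 (s(V, A) = (((-3/(-4))*V - 2*A) + (V - V))/2 = (((-3*(-¼))*V - 2*A) + 0)/2 = ((3*V/4 - 2*A) + 0)/2 = ((-2*A + 3*V/4) + 0)/2 = (-2*A + 3*V/4)/2 = -A + 3*V/8)
E = √6 (E = √(3 + 3) = √6 ≈ 2.4495)
(E - s(-5, -1))³ = (√6 - (-1*(-1) + (3/8)*(-5)))³ = (√6 - (1 - 15/8))³ = (√6 - 1*(-7/8))³ = (√6 + 7/8)³ = (7/8 + √6)³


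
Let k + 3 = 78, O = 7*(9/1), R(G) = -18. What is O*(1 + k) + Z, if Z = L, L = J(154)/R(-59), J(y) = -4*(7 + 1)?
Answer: 43108/9 ≈ 4789.8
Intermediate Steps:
J(y) = -32 (J(y) = -4*8 = -32)
O = 63 (O = 7*(9*1) = 7*9 = 63)
k = 75 (k = -3 + 78 = 75)
L = 16/9 (L = -32/(-18) = -32*(-1/18) = 16/9 ≈ 1.7778)
Z = 16/9 ≈ 1.7778
O*(1 + k) + Z = 63*(1 + 75) + 16/9 = 63*76 + 16/9 = 4788 + 16/9 = 43108/9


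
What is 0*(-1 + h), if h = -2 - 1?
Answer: 0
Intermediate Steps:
h = -3
0*(-1 + h) = 0*(-1 - 3) = 0*(-4) = 0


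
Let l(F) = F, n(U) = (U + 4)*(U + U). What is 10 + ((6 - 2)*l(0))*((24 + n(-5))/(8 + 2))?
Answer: 10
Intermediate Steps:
n(U) = 2*U*(4 + U) (n(U) = (4 + U)*(2*U) = 2*U*(4 + U))
10 + ((6 - 2)*l(0))*((24 + n(-5))/(8 + 2)) = 10 + ((6 - 2)*0)*((24 + 2*(-5)*(4 - 5))/(8 + 2)) = 10 + (4*0)*((24 + 2*(-5)*(-1))/10) = 10 + 0*((24 + 10)*(⅒)) = 10 + 0*(34*(⅒)) = 10 + 0*(17/5) = 10 + 0 = 10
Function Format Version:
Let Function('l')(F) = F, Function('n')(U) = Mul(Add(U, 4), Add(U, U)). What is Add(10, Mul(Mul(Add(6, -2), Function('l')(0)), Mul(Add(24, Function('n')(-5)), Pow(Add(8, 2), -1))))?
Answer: 10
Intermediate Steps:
Function('n')(U) = Mul(2, U, Add(4, U)) (Function('n')(U) = Mul(Add(4, U), Mul(2, U)) = Mul(2, U, Add(4, U)))
Add(10, Mul(Mul(Add(6, -2), Function('l')(0)), Mul(Add(24, Function('n')(-5)), Pow(Add(8, 2), -1)))) = Add(10, Mul(Mul(Add(6, -2), 0), Mul(Add(24, Mul(2, -5, Add(4, -5))), Pow(Add(8, 2), -1)))) = Add(10, Mul(Mul(4, 0), Mul(Add(24, Mul(2, -5, -1)), Pow(10, -1)))) = Add(10, Mul(0, Mul(Add(24, 10), Rational(1, 10)))) = Add(10, Mul(0, Mul(34, Rational(1, 10)))) = Add(10, Mul(0, Rational(17, 5))) = Add(10, 0) = 10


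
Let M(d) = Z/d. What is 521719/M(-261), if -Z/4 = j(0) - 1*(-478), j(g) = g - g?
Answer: 136168659/1912 ≈ 71218.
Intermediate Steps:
j(g) = 0
Z = -1912 (Z = -4*(0 - 1*(-478)) = -4*(0 + 478) = -4*478 = -1912)
M(d) = -1912/d
521719/M(-261) = 521719/((-1912/(-261))) = 521719/((-1912*(-1/261))) = 521719/(1912/261) = 521719*(261/1912) = 136168659/1912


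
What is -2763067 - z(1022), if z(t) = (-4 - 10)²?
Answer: -2763263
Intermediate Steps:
z(t) = 196 (z(t) = (-14)² = 196)
-2763067 - z(1022) = -2763067 - 1*196 = -2763067 - 196 = -2763263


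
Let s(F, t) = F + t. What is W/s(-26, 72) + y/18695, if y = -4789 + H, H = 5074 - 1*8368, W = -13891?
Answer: -260064063/859970 ≈ -302.41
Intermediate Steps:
H = -3294 (H = 5074 - 8368 = -3294)
y = -8083 (y = -4789 - 3294 = -8083)
W/s(-26, 72) + y/18695 = -13891/(-26 + 72) - 8083/18695 = -13891/46 - 8083*1/18695 = -13891*1/46 - 8083/18695 = -13891/46 - 8083/18695 = -260064063/859970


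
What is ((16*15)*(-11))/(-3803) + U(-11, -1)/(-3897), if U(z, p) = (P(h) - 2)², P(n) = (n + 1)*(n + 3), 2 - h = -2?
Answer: 682957/1646699 ≈ 0.41474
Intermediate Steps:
h = 4 (h = 2 - 1*(-2) = 2 + 2 = 4)
P(n) = (1 + n)*(3 + n)
U(z, p) = 1089 (U(z, p) = ((3 + 4² + 4*4) - 2)² = ((3 + 16 + 16) - 2)² = (35 - 2)² = 33² = 1089)
((16*15)*(-11))/(-3803) + U(-11, -1)/(-3897) = ((16*15)*(-11))/(-3803) + 1089/(-3897) = (240*(-11))*(-1/3803) + 1089*(-1/3897) = -2640*(-1/3803) - 121/433 = 2640/3803 - 121/433 = 682957/1646699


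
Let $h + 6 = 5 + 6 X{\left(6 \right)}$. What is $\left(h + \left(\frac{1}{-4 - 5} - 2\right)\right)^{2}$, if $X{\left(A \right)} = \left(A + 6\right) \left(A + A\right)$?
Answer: $\frac{60031504}{81} \approx 7.4113 \cdot 10^{5}$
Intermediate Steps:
$X{\left(A \right)} = 2 A \left(6 + A\right)$ ($X{\left(A \right)} = \left(6 + A\right) 2 A = 2 A \left(6 + A\right)$)
$h = 863$ ($h = -6 + \left(5 + 6 \cdot 2 \cdot 6 \left(6 + 6\right)\right) = -6 + \left(5 + 6 \cdot 2 \cdot 6 \cdot 12\right) = -6 + \left(5 + 6 \cdot 144\right) = -6 + \left(5 + 864\right) = -6 + 869 = 863$)
$\left(h + \left(\frac{1}{-4 - 5} - 2\right)\right)^{2} = \left(863 + \left(\frac{1}{-4 - 5} - 2\right)\right)^{2} = \left(863 - \left(2 - \frac{1}{-9}\right)\right)^{2} = \left(863 - \frac{19}{9}\right)^{2} = \left(\frac{7748}{9}\right)^{2} = \frac{60031504}{81}$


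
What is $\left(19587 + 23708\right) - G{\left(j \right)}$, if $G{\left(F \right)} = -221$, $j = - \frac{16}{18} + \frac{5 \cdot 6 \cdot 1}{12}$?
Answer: $43516$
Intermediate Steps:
$j = \frac{29}{18}$ ($j = \left(-16\right) \frac{1}{18} + 30 \cdot 1 \cdot \frac{1}{12} = - \frac{8}{9} + 30 \cdot \frac{1}{12} = - \frac{8}{9} + \frac{5}{2} = \frac{29}{18} \approx 1.6111$)
$\left(19587 + 23708\right) - G{\left(j \right)} = \left(19587 + 23708\right) - -221 = 43295 + 221 = 43516$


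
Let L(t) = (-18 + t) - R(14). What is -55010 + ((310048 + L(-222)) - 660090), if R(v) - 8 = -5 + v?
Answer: -405309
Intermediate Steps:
R(v) = 3 + v (R(v) = 8 + (-5 + v) = 3 + v)
L(t) = -35 + t (L(t) = (-18 + t) - (3 + 14) = (-18 + t) - 1*17 = (-18 + t) - 17 = -35 + t)
-55010 + ((310048 + L(-222)) - 660090) = -55010 + ((310048 + (-35 - 222)) - 660090) = -55010 + ((310048 - 257) - 660090) = -55010 + (309791 - 660090) = -55010 - 350299 = -405309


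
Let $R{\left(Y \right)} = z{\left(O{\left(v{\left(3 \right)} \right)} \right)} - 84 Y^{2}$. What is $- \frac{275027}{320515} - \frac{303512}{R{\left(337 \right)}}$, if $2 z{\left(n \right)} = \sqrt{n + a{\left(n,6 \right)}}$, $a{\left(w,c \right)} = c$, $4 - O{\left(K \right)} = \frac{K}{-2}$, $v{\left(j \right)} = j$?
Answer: $- \frac{38562470493272357839}{46670936704628529215} + \frac{607024 \sqrt{46}}{728061661772905} \approx -0.82626$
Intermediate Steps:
$O{\left(K \right)} = 4 + \frac{K}{2}$ ($O{\left(K \right)} = 4 - \frac{K}{-2} = 4 - K \left(- \frac{1}{2}\right) = 4 - - \frac{K}{2} = 4 + \frac{K}{2}$)
$z{\left(n \right)} = \frac{\sqrt{6 + n}}{2}$ ($z{\left(n \right)} = \frac{\sqrt{n + 6}}{2} = \frac{\sqrt{6 + n}}{2}$)
$R{\left(Y \right)} = - 84 Y^{2} + \frac{\sqrt{46}}{4}$ ($R{\left(Y \right)} = \frac{\sqrt{6 + \left(4 + \frac{1}{2} \cdot 3\right)}}{2} - 84 Y^{2} = \frac{\sqrt{6 + \left(4 + \frac{3}{2}\right)}}{2} - 84 Y^{2} = \frac{\sqrt{6 + \frac{11}{2}}}{2} - 84 Y^{2} = \frac{\sqrt{\frac{23}{2}}}{2} - 84 Y^{2} = \frac{\frac{1}{2} \sqrt{46}}{2} - 84 Y^{2} = \frac{\sqrt{46}}{4} - 84 Y^{2} = - 84 Y^{2} + \frac{\sqrt{46}}{4}$)
$- \frac{275027}{320515} - \frac{303512}{R{\left(337 \right)}} = - \frac{275027}{320515} - \frac{303512}{- 84 \cdot 337^{2} + \frac{\sqrt{46}}{4}} = \left(-275027\right) \frac{1}{320515} - \frac{303512}{\left(-84\right) 113569 + \frac{\sqrt{46}}{4}} = - \frac{275027}{320515} - \frac{303512}{-9539796 + \frac{\sqrt{46}}{4}}$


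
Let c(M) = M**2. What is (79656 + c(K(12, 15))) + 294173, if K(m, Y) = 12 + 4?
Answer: 374085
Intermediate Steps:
K(m, Y) = 16
(79656 + c(K(12, 15))) + 294173 = (79656 + 16**2) + 294173 = (79656 + 256) + 294173 = 79912 + 294173 = 374085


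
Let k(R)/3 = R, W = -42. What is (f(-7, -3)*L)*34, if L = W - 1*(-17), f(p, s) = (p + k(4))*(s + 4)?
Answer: -4250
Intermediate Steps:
k(R) = 3*R
f(p, s) = (4 + s)*(12 + p) (f(p, s) = (p + 3*4)*(s + 4) = (p + 12)*(4 + s) = (12 + p)*(4 + s) = (4 + s)*(12 + p))
L = -25 (L = -42 - 1*(-17) = -42 + 17 = -25)
(f(-7, -3)*L)*34 = ((48 + 4*(-7) + 12*(-3) - 7*(-3))*(-25))*34 = ((48 - 28 - 36 + 21)*(-25))*34 = (5*(-25))*34 = -125*34 = -4250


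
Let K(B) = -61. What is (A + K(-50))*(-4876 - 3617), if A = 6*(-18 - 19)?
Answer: 2403519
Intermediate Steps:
A = -222 (A = 6*(-37) = -222)
(A + K(-50))*(-4876 - 3617) = (-222 - 61)*(-4876 - 3617) = -283*(-8493) = 2403519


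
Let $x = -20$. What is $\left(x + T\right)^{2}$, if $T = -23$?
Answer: $1849$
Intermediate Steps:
$\left(x + T\right)^{2} = \left(-20 - 23\right)^{2} = \left(-43\right)^{2} = 1849$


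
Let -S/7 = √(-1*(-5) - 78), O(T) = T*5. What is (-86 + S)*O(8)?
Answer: -3440 - 280*I*√73 ≈ -3440.0 - 2392.3*I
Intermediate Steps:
O(T) = 5*T
S = -7*I*√73 (S = -7*√(-1*(-5) - 78) = -7*√(5 - 78) = -7*I*√73 ≈ -59.808*I)
(-86 + S)*O(8) = (-86 - 7*I*√73)*(5*8) = (-86 - 7*I*√73)*40 = -3440 - 280*I*√73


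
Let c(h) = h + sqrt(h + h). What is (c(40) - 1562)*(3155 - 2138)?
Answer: -1547874 + 4068*sqrt(5) ≈ -1.5388e+6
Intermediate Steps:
c(h) = h + sqrt(2)*sqrt(h) (c(h) = h + sqrt(2*h) = h + sqrt(2)*sqrt(h))
(c(40) - 1562)*(3155 - 2138) = ((40 + sqrt(2)*sqrt(40)) - 1562)*(3155 - 2138) = ((40 + sqrt(2)*(2*sqrt(10))) - 1562)*1017 = ((40 + 4*sqrt(5)) - 1562)*1017 = (-1522 + 4*sqrt(5))*1017 = -1547874 + 4068*sqrt(5)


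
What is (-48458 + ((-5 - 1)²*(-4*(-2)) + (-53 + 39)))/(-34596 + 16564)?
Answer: 6023/2254 ≈ 2.6721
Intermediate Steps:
(-48458 + ((-5 - 1)²*(-4*(-2)) + (-53 + 39)))/(-34596 + 16564) = (-48458 + ((-6)²*8 - 14))/(-18032) = (-48458 + (36*8 - 14))*(-1/18032) = (-48458 + (288 - 14))*(-1/18032) = (-48458 + 274)*(-1/18032) = -48184*(-1/18032) = 6023/2254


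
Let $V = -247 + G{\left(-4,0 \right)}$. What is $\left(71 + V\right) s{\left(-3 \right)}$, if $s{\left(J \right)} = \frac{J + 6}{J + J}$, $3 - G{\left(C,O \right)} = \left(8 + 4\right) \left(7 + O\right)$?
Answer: $\frac{257}{2} \approx 128.5$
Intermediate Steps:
$G{\left(C,O \right)} = -81 - 12 O$ ($G{\left(C,O \right)} = 3 - \left(8 + 4\right) \left(7 + O\right) = 3 - 12 \left(7 + O\right) = 3 - \left(84 + 12 O\right) = -81 - 12 O$)
$s{\left(J \right)} = \frac{6 + J}{2 J}$
$V = -328$ ($V = -247 - 81 = -328$)
$\left(71 + V\right) s{\left(-3 \right)} = \left(71 - 328\right) \frac{6 - 3}{2 \left(-3\right)} = - 257 \cdot \frac{1}{2} \left(- \frac{1}{3}\right) 3 = \left(-257\right) \left(- \frac{1}{2}\right) = \frac{257}{2}$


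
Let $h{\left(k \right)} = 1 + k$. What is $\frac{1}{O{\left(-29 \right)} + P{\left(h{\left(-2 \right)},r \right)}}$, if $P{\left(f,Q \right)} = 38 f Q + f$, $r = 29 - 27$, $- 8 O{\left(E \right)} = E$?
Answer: $- \frac{8}{587} \approx -0.013629$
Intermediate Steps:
$O{\left(E \right)} = - \frac{E}{8}$
$r = 2$ ($r = 29 - 27 = 2$)
$P{\left(f,Q \right)} = f + 38 Q f$ ($P{\left(f,Q \right)} = 38 Q f + f = f + 38 Q f$)
$\frac{1}{O{\left(-29 \right)} + P{\left(h{\left(-2 \right)},r \right)}} = \frac{1}{\left(- \frac{1}{8}\right) \left(-29\right) + \left(1 - 2\right) \left(1 + 38 \cdot 2\right)} = \frac{1}{\frac{29}{8} - \left(1 + 76\right)} = \frac{1}{\frac{29}{8} - 77} = \frac{1}{- \frac{587}{8}} = - \frac{8}{587}$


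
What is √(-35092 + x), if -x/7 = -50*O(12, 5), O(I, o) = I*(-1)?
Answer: 2*I*√9823 ≈ 198.22*I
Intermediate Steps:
O(I, o) = -I
x = -4200 (x = -(-350)*(-1*12) = -(-350)*(-12) = -7*600 = -4200)
√(-35092 + x) = √(-35092 - 4200) = √(-39292) = 2*I*√9823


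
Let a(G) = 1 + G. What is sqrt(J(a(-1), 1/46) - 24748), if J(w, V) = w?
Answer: 2*I*sqrt(6187) ≈ 157.31*I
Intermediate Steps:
sqrt(J(a(-1), 1/46) - 24748) = sqrt((1 - 1) - 24748) = sqrt(0 - 24748) = sqrt(-24748) = 2*I*sqrt(6187)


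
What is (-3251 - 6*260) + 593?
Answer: -4218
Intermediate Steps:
(-3251 - 6*260) + 593 = (-3251 - 1560) + 593 = -4811 + 593 = -4218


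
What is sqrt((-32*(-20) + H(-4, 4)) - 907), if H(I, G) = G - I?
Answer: I*sqrt(259) ≈ 16.093*I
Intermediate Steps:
sqrt((-32*(-20) + H(-4, 4)) - 907) = sqrt((-32*(-20) + (4 - 1*(-4))) - 907) = sqrt((640 + (4 + 4)) - 907) = sqrt((640 + 8) - 907) = sqrt(648 - 907) = sqrt(-259) = I*sqrt(259)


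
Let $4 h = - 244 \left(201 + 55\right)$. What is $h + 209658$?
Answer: $194042$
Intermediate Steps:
$h = -15616$ ($h = \frac{\left(-244\right) \left(201 + 55\right)}{4} = \frac{\left(-244\right) 256}{4} = \frac{1}{4} \left(-62464\right) = -15616$)
$h + 209658 = -15616 + 209658 = 194042$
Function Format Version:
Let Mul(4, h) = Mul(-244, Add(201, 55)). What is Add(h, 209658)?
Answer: 194042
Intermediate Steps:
h = -15616 (h = Mul(Rational(1, 4), Mul(-244, Add(201, 55))) = Mul(Rational(1, 4), Mul(-244, 256)) = Mul(Rational(1, 4), -62464) = -15616)
Add(h, 209658) = Add(-15616, 209658) = 194042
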